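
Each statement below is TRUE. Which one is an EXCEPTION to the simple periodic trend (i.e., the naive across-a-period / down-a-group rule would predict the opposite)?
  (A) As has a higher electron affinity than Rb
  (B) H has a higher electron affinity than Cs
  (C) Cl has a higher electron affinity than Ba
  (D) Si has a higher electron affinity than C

(D)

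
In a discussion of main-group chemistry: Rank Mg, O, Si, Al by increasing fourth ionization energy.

Si, O, Mg, Al

After 3 electrons have been removed, what remains? Mg³⁺ is already 1 electron into the core; O³⁺ still has 3 valence electrons; Si³⁺ still has 1 valence electron; Al³⁺ is the bare [Ne] core.
Pulling an electron out of a noble-gas core costs far more than removing a remaining valence electron, so Mg and Al sit at the high end of IE_4.
Valence configurations: O³⁺ [He]2s²2p¹, Si³⁺ [Ne]3s¹.
Tabulated IE_4 (kJ/mol): Mg 10543, O 7469, Si 4356, Al 11577.
So the fourth ionization energies run Si < O < Mg < Al.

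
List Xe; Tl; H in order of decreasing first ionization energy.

H > Xe > Tl

H is in period 1, group 1; Xe is in period 5, group 18; Tl is in period 6, group 13.
IE₁ increases left→right with effective nuclear charge and decreases top→bottom as the valence shell moves farther out.
Neither a single period nor a single group — weigh both effects.
Xe > Tl: relative to Tl, both the across-period and down-group shifts push Xe's first ionization energy up.
H > Xe: the two effects oppose for this pair; the down-group effect wins (1312 vs 1170 kJ/mol).
For reference (kJ/mol): H 1312, Xe 1170, Tl 589.
So from highest to lowest: H > Xe > Tl.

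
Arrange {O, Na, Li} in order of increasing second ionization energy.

O < Na < Li

IE_2 is the cost of taking one more electron from the +1 cation: O⁺ still has 5 valence electrons; Na⁺ is the bare [Ne] core; Li⁺ is the bare [He] core.
Core electrons are held far more tightly than valence electrons, so Na and Li top the IE_2 order.
Approximate IE_2 values (kJ/mol): O 3388, Na 4562, Li 7298.
So the second ionization energies run O < Na < Li.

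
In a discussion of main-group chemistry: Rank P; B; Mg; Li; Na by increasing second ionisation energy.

After 1 electron has been removed, what remains? P⁺ still has 4 valence electrons; B⁺ still has 2 valence electrons; Mg⁺ still has 1 valence electron; Li⁺ is the bare [He] core; Na⁺ is the bare [Ne] core.
Pulling an electron out of a noble-gas core costs far more than removing a remaining valence electron, so Na and Li sit at the high end of IE_2.
Valence configurations: P⁺ [Ne]3s²3p², B⁺ [He]2s², Mg⁺ [Ne]3s¹.
Tabulated IE_2 (kJ/mol): P 1907, B 2427, Mg 1451, Li 7298, Na 4562.
Overall IE_2 order: Mg < P < B < Na < Li.

Mg < P < B < Na < Li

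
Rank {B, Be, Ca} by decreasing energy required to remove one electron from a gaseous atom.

Be is in period 2, group 2; B is in period 2, group 13; Ca is in period 4, group 2.
Removing the outermost electron gets harder across a period and easier down a group.
Neither a single period nor a single group — weigh both effects.
B > Ca: both effects reinforce here, so B is clearly the higher of the two.
Be > B: this pair runs against the simple trend — see the exception note.
Note the exception: Be has a higher first ionization energy than B, contrary to the simple trend — removing B's lone 2p electron is easier than breaking Be's filled 2s².
Approximate values (kJ/mol): Be 900, B 801, Ca 590.
So from highest to lowest: Be > B > Ca.

Be > B > Ca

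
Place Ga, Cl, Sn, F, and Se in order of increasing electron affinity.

F is in period 2, group 17; Cl is in period 3, group 17; Ga is in period 4, group 13; Se is in period 4, group 16; Sn is in period 5, group 14.
Electron affinity generally becomes more exothermic across a period toward the halogens and less exothermic down a group.
Here both period and group differ, so the two effects have to be weighed against each other.
Sn > Ga: period and group pull opposite ways; the across-period shift dominates (107 vs 29 kJ/mol).
Se > Sn: relative to Sn, both the across-period and down-group shifts push Se's electron affinity up.
F > Se: relative to Se, both the across-period and down-group shifts push F's electron affinity up.
Cl > F: this pair runs against the simple trend — see the exception note.
Note the exception: Cl has a higher electron affinity than F, contrary to the simple trend — F's small 2p subshell makes the incoming electron feel strong e⁻–e⁻ repulsion, so Cl actually releases more energy on gaining an electron.
For reference (kJ/mol): F 328, Cl 349, Ga 29, Se 195, Sn 107.
So from lowest to highest: Ga < Sn < Se < F < Cl.

Ga < Sn < Se < F < Cl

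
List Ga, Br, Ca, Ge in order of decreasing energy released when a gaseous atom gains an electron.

Br, Ge, Ga, Ca

Ca is in period 4, group 2; Ga is in period 4, group 13; Ge is in period 4, group 14; Br is in period 4, group 17.
Adding an electron releases more energy for atoms nearer the top right (short of the noble gases).
All lie in period 4, so electron affinity increases left to right.
So from highest to lowest: Br > Ge > Ga > Ca.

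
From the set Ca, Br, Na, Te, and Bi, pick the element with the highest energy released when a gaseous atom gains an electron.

Br

Na is in period 3, group 1; Ca is in period 4, group 2; Br is in period 4, group 17; Te is in period 5, group 16; Bi is in period 6, group 15.
Adding an electron releases more energy for atoms nearer the top right (short of the noble gases).
These span different periods and groups, so the two trends combine.
Na > Ca: the two effects oppose for this pair; the down-group effect wins (53 vs 2 kJ/mol).
Bi > Na: the two effects oppose for this pair; the across-period effect wins (91 vs 53 kJ/mol).
Te > Bi: both effects reinforce here, so Te is clearly the higher of the two.
Br > Te: relative to Te, both the across-period and down-group shifts push Br's electron affinity up.
Approximate values (kJ/mol): Na 53, Ca 2, Br 325, Te 190, Bi 91.
The highest energy released when a gaseous atom gains an electron among these belongs to Br.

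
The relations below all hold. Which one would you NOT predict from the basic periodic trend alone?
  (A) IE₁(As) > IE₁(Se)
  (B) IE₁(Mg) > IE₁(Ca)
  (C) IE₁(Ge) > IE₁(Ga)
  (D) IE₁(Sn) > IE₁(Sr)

(A)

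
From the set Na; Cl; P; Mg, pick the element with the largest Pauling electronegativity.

Cl

Electronegativity increases across a period and decreases down a group, tracking effective nuclear charge and atomic size.
All lie in period 3, so electronegativity increases left to right.
The largest Pauling electronegativity among these belongs to Cl.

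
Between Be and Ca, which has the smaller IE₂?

After 1 electron has been removed, what remains? Be⁺ still has 1 valence electron; Ca⁺ still has 1 valence electron.
All are still removing valence electrons, so compare the +1 ions as you would atoms: IE_2 generally rises across a period (higher Z_eff) and falls down a group (larger shell), subject to the usual subshell exceptions.
Valence configurations: Be⁺ [He]2s¹, Ca⁺ [Ar]4s¹.
Tabulated IE_2 (kJ/mol): Be 1757, Ca 1145.
Overall IE_2 order: Ca < Be.

Ca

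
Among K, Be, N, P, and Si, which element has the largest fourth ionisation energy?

Be

Consider each +3 ion: K³⁺ is already 2 electrons into the core; Be³⁺ is already 1 electron into the core; N³⁺ still has 2 valence electrons; P³⁺ still has 2 valence electrons; Si³⁺ still has 1 valence electron.
Usually core removal costs more than valence removal, but here the competition is close: a tightly held n=2 valence electron can cost more to remove than an n=3 core electron, so the actual values have to decide it.
Valence configurations: N³⁺ [He]2s², P³⁺ [Ne]3s², Si³⁺ [Ne]3s¹.
The numbers (kJ/mol): K 5877, Be 21007, N 7475, P 4964, Si 4356.
Putting it together, IE_4: Si < P < K < N < Be.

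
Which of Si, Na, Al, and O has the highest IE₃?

Na

The third ionization energy removes an electron from the +2 ion. For each element: Si²⁺ still has 2 valence electrons; Na²⁺ is already 1 electron into the core; Al²⁺ still has 1 valence electron; O²⁺ still has 4 valence electrons.
Core electrons are held far more tightly than valence electrons, so Na tops the IE_3 order.
Valence configurations: Si²⁺ [Ne]3s², Al²⁺ [Ne]3s¹, O²⁺ [He]2s²2p².
The numbers (kJ/mol): Si 3232, Na 6910, Al 2745, O 5300.
Overall IE_3 order: Al < Si < O < Na.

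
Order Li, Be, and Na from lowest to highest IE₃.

Na < Li < Be

IE_3 is the cost of taking one more electron from the +2 cation: Li²⁺ is already 1 electron into the core; Be²⁺ is the bare [He] core; Na²⁺ is already 1 electron into the core.
All of these are removing an electron from a noble-gas core or deeper; the smaller core (lower principal quantum number) is held far more tightly, and within a period the higher nuclear charge binds the same core more tightly.
Tabulated IE_3 (kJ/mol): Li 11815, Be 14849, Na 6910.
Hence IE_3: Na < Li < Be.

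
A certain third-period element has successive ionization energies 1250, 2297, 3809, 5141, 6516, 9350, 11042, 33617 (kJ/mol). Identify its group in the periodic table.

Look for the largest jump between consecutive ionization energies: IE8/IE7 ≈ 3.0, far larger than any earlier ratio.
That jump marks the point where a core electron is being removed. So the atom has 7 valence electrons.
A main-group element with 7 valence electrons is in group 17.

Group 17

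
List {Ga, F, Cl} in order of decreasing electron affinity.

Cl > F > Ga

F is in period 2, group 17; Cl is in period 3, group 17; Ga is in period 4, group 13.
Adding an electron releases more energy for atoms nearer the top right (short of the noble gases).
Neither a single period nor a single group — weigh both effects.
F > Ga: both effects reinforce here, so F is clearly the higher of the two.
Cl > F: this pair runs against the simple trend — see the exception note.
Note the exception: Cl has a higher electron affinity than F, contrary to the simple trend — F's small 2p subshell makes the incoming electron feel strong e⁻–e⁻ repulsion, so Cl actually releases more energy on gaining an electron.
Approximate values (kJ/mol): F 328, Cl 349, Ga 29.
So from highest to lowest: Cl > F > Ga.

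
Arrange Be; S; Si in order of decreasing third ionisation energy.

Consider each +2 ion: Be²⁺ is the bare [He] core; S²⁺ still has 4 valence electrons; Si²⁺ still has 2 valence electrons.
Pulling an electron out of a noble-gas core costs far more than removing a remaining valence electron, so Be sits at the high end of IE_3.
Valence configurations: S²⁺ [Ne]3s²3p², Si²⁺ [Ne]3s².
The numbers (kJ/mol): Be 14849, S 3357, Si 3232.
Putting it together, IE_3: Si < S < Be.

Be > S > Si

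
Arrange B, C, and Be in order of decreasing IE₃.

The third ionization energy removes an electron from the +2 ion. For each element: B²⁺ still has 1 valence electron; C²⁺ still has 2 valence electrons; Be²⁺ is the bare [He] core.
Breaking into a closed-shell core is much more expensive than removing a leftover valence electron — Be has the largest IE_3 here.
Valence configurations: B²⁺ [He]2s¹, C²⁺ [He]2s².
The numbers (kJ/mol): B 3660, C 4620, Be 14849.
Hence IE_3: B < C < Be.

Be, C, B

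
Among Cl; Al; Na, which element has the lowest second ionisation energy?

Al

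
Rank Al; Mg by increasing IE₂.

Mg < Al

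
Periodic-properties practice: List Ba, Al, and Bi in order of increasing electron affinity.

Al is in period 3, group 13; Ba is in period 6, group 2; Bi is in period 6, group 15.
Adding an electron releases more energy for atoms nearer the top right (short of the noble gases).
Here both period and group differ, so the two effects have to be weighed against each other.
Al > Ba: both effects reinforce here, so Al is clearly the higher of the two.
Bi > Al: the two effects oppose for this pair; the across-period effect wins (91 vs 42 kJ/mol).
Approximate values (kJ/mol): Al 42, Ba 14, Bi 91.
So from lowest to highest: Ba < Al < Bi.

Ba < Al < Bi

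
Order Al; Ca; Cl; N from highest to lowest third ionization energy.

Ca > N > Cl > Al

IE_3 is the cost of taking one more electron from the +2 cation: Al²⁺ still has 1 valence electron; Ca²⁺ is the bare [Ar] core; Cl²⁺ still has 5 valence electrons; N²⁺ still has 3 valence electrons.
Pulling an electron out of a noble-gas core costs far more than removing a remaining valence electron, so Ca sits at the high end of IE_3.
Valence configurations: Al²⁺ [Ne]3s¹, Cl²⁺ [Ne]3s²3p³, N²⁺ [He]2s²2p¹.
The numbers (kJ/mol): Al 2745, Ca 4912, Cl 3822, N 4578.
So the third ionization energies run Al < Cl < N < Ca.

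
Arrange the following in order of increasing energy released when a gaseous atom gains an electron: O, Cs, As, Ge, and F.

Electron affinity generally becomes more exothermic across a period toward the halogens and less exothermic down a group.
These span different periods and groups, so the two trends combine.
As > Cs: both effects reinforce here, so As is clearly the higher of the two.
Ge > As: this pair runs against the simple trend — see the exception note.
O > Ge: both effects reinforce here, so O is clearly the higher of the two.
F > O: F lies to the right of O in period 2, so the across-period effect alone puts F higher.
Note the exception: Ge has a higher electron affinity than As, contrary to the simple trend — adding an electron to As's half-filled 4p³ is unfavourable, so Ge (4p²) has the more exothermic EA.
For reference (kJ/mol): O 141, F 328, Ge 119, As 78, Cs 46.
So from lowest to highest: Cs < As < Ge < O < F.

Cs, As, Ge, O, F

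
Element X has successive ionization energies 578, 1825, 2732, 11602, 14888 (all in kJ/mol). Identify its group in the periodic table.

Look for the largest jump between consecutive ionization energies: IE4/IE3 ≈ 4.2, far larger than any earlier ratio.
That jump marks the point where a core electron is being removed. So the atom has 3 valence electrons.
A main-group element with 3 valence electrons is in group 13.

Group 13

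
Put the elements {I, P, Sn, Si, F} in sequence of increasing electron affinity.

F is in period 2, group 17; Si is in period 3, group 14; P is in period 3, group 15; Sn is in period 5, group 14; I is in period 5, group 17.
Adding an electron releases more energy for atoms nearer the top right (short of the noble gases).
Neither a single period nor a single group — weigh both effects.
Sn > P: this pair runs against the simple trend — see the exception note.
Si > Sn: Si sits above Sn in group 14, so the down-group effect alone puts Si higher.
I > Si: period and group pull opposite ways; the across-period shift dominates (295 vs 134 kJ/mol).
F > I: they share group 17; the group trend gives F the larger value.
Note the exception: Sn has a higher electron affinity than P, contrary to the simple trend — adding an electron to P's half-filled np³ subshell costs electron-pairing energy.
Note the exception: Si has a higher electron affinity than P, contrary to the simple trend — adding an electron to P's half-filled 3p³ is unfavourable, so Si (3p²) has the more exothermic EA.
Approximate values (kJ/mol): F 328, Si 134, P 72, Sn 107, I 295.
So from lowest to highest: P < Sn < Si < I < F.

P < Sn < Si < I < F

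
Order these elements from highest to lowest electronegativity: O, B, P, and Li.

EN rises left→right (higher Z_eff, smaller atoms) and falls top→bottom (larger, more shielded atoms).
Here both period and group differ, so the two effects have to be weighed against each other.
B > Li: B lies to the right of Li in period 2, so the across-period effect alone puts B higher.
P > B: the two effects oppose for this pair; the across-period effect wins (2.19 vs 2.04).
O > P: both effects reinforce here, so O is clearly the higher of the two.
For reference (Pauling): Li 0.98, B 2.04, O 3.44, P 2.19.
So from highest to lowest: O > P > B > Li.

O, P, B, Li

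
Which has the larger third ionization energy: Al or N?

N

Consider each +2 ion: Al²⁺ still has 1 valence electron; N²⁺ still has 3 valence electrons.
All are still removing valence electrons, so compare the +2 ions as you would atoms: IE_3 generally rises across a period (higher Z_eff) and falls down a group (larger shell), subject to the usual subshell exceptions.
Valence configurations: Al²⁺ [Ne]3s¹, N²⁺ [He]2s²2p¹.
The numbers (kJ/mol): Al 2745, N 4578.
Overall IE_3 order: Al < N.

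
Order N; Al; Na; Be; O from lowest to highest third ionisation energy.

Al < N < O < Na < Be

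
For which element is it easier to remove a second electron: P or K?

P

The second ionization energy removes an electron from the +1 ion. For each element: P⁺ still has 4 valence electrons; K⁺ is the bare [Ar] core.
Breaking into a closed-shell core is much more expensive than removing a leftover valence electron — K has the largest IE_2 here.
Approximate IE_2 values (kJ/mol): P 1907, K 3052.
Putting it together, IE_2: P < K.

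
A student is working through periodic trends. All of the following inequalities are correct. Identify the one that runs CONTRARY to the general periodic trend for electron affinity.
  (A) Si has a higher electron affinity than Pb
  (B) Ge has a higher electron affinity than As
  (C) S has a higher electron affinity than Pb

(B)

The general trend: electron affinity increases across a period and decreases down a group.
(A) Si (period 3, group 14) vs Pb (period 6, group 14): the stated order agrees with the simple trend.
(B) Ge (period 4, group 14) vs As (period 4, group 15): the stated order contradicts the simple trend.
(C) S (period 3, group 16) vs Pb (period 6, group 14): the stated order agrees with the simple trend.
The exception is (B): adding an electron to As's half-filled 4p³ is unfavourable, so Ge (4p²) has the more exothermic EA.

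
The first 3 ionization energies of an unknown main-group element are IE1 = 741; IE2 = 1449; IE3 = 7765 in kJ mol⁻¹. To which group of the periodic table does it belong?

Look for the largest jump between consecutive ionization energies: IE3/IE2 ≈ 5.4, far larger than any earlier ratio.
That jump marks the point where a core electron is being removed. So the atom has 2 valence electrons.
A main-group element with 2 valence electrons is in group 2.

Group 2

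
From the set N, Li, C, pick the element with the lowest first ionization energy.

Li is in period 2, group 1; C is in period 2, group 14; N is in period 2, group 15.
First ionization energy rises across a period (greater Z_eff holds electrons more tightly) and falls down a group (valence electrons are farther from the nucleus).
All lie in period 2, so first ionization energy increases left to right.
The lowest first ionization energy among these belongs to Li.

Li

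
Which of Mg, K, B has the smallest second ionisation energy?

The second ionization energy removes an electron from the +1 ion. For each element: Mg⁺ still has 1 valence electron; K⁺ is the bare [Ar] core; B⁺ still has 2 valence electrons.
Core electrons are held far more tightly than valence electrons, so K tops the IE_2 order.
Valence configurations: Mg⁺ [Ne]3s¹, B⁺ [He]2s².
Approximate IE_2 values (kJ/mol): Mg 1451, K 3052, B 2427.
Overall IE_2 order: Mg < B < K.

Mg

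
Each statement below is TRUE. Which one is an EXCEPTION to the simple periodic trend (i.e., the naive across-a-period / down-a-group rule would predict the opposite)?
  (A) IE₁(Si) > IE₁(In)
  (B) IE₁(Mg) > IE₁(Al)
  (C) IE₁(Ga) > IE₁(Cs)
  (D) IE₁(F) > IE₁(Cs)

The general trend: first ionisation energy increases across a period and decreases down a group.
(A) Si (period 3, group 14) vs In (period 5, group 13): the stated order agrees with the simple trend.
(B) Mg (period 3, group 2) vs Al (period 3, group 13): the stated order contradicts the simple trend.
(C) Ga (period 4, group 13) vs Cs (period 6, group 1): the stated order agrees with the simple trend.
(D) F (period 2, group 17) vs Cs (period 6, group 1): the stated order agrees with the simple trend.
The exception is (B): Al's single 3p electron is easier to remove than one from Mg's filled 3s².

(B)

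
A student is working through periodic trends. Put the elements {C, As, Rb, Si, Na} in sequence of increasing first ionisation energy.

C is in period 2, group 14; Na is in period 3, group 1; Si is in period 3, group 14; As is in period 4, group 15; Rb is in period 5, group 1.
Removing the outermost electron gets harder across a period and easier down a group.
Neither a single period nor a single group — weigh both effects.
Na > Rb: Na sits above Rb in group 1, so the down-group effect alone puts Na higher.
Si > Na: both are in period 3; the period trend gives Si the larger value.
As > Si: the two effects oppose for this pair; the across-period effect wins (947 vs 786 kJ/mol).
C > As: the two effects oppose for this pair; the down-group effect wins (1086 vs 947 kJ/mol).
For reference (kJ/mol): C 1086, Na 496, Si 786, As 947, Rb 403.
So from lowest to highest: Rb < Na < Si < As < C.

Rb < Na < Si < As < C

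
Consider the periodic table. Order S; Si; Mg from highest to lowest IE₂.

S > Si > Mg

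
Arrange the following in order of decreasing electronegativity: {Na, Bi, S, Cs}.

S > Bi > Na > Cs

Na is in period 3, group 1; S is in period 3, group 16; Cs is in period 6, group 1; Bi is in period 6, group 15.
Smaller atoms with higher effective nuclear charge are more electronegative.
Neither a single period nor a single group — weigh both effects.
Na > Cs: Na sits above Cs in group 1, so the down-group effect alone puts Na higher.
Bi > Na: the two effects oppose for this pair; the across-period effect wins (2.02 vs 0.93).
S > Bi: both effects reinforce here, so S is clearly the higher of the two.
Approximate values (Pauling): Na 0.93, S 2.58, Cs 0.79, Bi 2.02.
So from highest to lowest: S > Bi > Na > Cs.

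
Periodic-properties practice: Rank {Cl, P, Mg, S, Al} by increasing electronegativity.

Mg is in period 3, group 2; Al is in period 3, group 13; P is in period 3, group 15; S is in period 3, group 16; Cl is in period 3, group 17.
Electronegativity increases across a period and decreases down a group, tracking effective nuclear charge and atomic size.
All lie in period 3, so electronegativity increases left to right.
So from lowest to highest: Mg < Al < P < S < Cl.

Mg, Al, P, S, Cl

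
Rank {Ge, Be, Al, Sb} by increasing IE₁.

Al, Ge, Sb, Be

Be is in period 2, group 2; Al is in period 3, group 13; Ge is in period 4, group 14; Sb is in period 5, group 15.
Removing the outermost electron gets harder across a period and easier down a group.
A diagonal step moves right (one effect) and down (the opposite effect) at once.
Ge > Al: period and group pull opposite ways; the across-period shift dominates (762 vs 578 kJ/mol).
Sb > Ge: the two effects oppose for this pair; the across-period effect wins (831 vs 762 kJ/mol).
Be > Sb: period and group pull opposite ways; the down-group shift dominates (900 vs 831 kJ/mol).
For reference (kJ/mol): Be 900, Al 578, Ge 762, Sb 831.
So from lowest to highest: Al < Ge < Sb < Be.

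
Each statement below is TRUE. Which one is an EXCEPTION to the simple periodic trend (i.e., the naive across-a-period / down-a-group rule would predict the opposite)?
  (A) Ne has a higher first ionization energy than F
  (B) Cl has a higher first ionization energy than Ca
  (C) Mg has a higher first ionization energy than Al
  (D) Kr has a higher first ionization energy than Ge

The general trend: first ionization energy increases across a period and decreases down a group.
(A) Ne (period 2, group 18) vs F (period 2, group 17): the stated order agrees with the simple trend.
(B) Cl (period 3, group 17) vs Ca (period 4, group 2): the stated order agrees with the simple trend.
(C) Mg (period 3, group 2) vs Al (period 3, group 13): the stated order contradicts the simple trend.
(D) Kr (period 4, group 18) vs Ge (period 4, group 14): the stated order agrees with the simple trend.
The exception is (C): Al's single 3p electron is easier to remove than one from Mg's filled 3s².

(C)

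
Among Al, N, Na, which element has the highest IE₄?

Al

The fourth ionization energy removes an electron from the +3 ion. For each element: Al³⁺ is the bare [Ne] core; N³⁺ still has 2 valence electrons; Na³⁺ is already 2 electrons into the core.
Breaking into a closed-shell core is much more expensive than removing a leftover valence electron — Na and Al have the largest IE_4 here.
Tabulated IE_4 (kJ/mol): Al 11577, N 7475, Na 9543.
So the fourth ionization energies run N < Na < Al.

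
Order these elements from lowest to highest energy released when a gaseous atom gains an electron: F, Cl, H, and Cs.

Cs < H < F < Cl

H is in period 1, group 1; F is in period 2, group 17; Cl is in period 3, group 17; Cs is in period 6, group 1.
Electron affinity generally becomes more exothermic across a period toward the halogens and less exothermic down a group.
Here both period and group differ, so the two effects have to be weighed against each other.
H > Cs: they share group 1; the group trend gives H the larger value.
F > H: period and group pull opposite ways; the across-period shift dominates (328 vs 73 kJ/mol).
Cl > F: this pair runs against the simple trend — see the exception note.
Note the exception: Cl has a higher electron affinity than F, contrary to the simple trend — F's small 2p subshell makes the incoming electron feel strong e⁻–e⁻ repulsion, so Cl actually releases more energy on gaining an electron.
For reference (kJ/mol): H 73, F 328, Cl 349, Cs 46.
So from lowest to highest: Cs < H < F < Cl.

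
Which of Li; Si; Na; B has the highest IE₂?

Li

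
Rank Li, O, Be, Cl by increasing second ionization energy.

Be, Cl, O, Li

The second ionization energy removes an electron from the +1 ion. For each element: Li⁺ is the bare [He] core; O⁺ still has 5 valence electrons; Be⁺ still has 1 valence electron; Cl⁺ still has 6 valence electrons.
Core electrons are held far more tightly than valence electrons, so Li tops the IE_2 order.
Valence configurations: O⁺ [He]2s²2p³, Be⁺ [He]2s¹, Cl⁺ [Ne]3s²3p⁴.
Approximate IE_2 values (kJ/mol): Li 7298, O 3388, Be 1757, Cl 2298.
Overall IE_2 order: Be < Cl < O < Li.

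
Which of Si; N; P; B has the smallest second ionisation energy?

Si

IE_2 is the cost of taking one more electron from the +1 cation: Si⁺ still has 3 valence electrons; N⁺ still has 4 valence electrons; P⁺ still has 4 valence electrons; B⁺ still has 2 valence electrons.
All are still removing valence electrons, so compare the +1 ions as you would atoms: IE_2 generally rises across a period (higher Z_eff) and falls down a group (larger shell), subject to the usual subshell exceptions.
Valence configurations: Si⁺ [Ne]3s²3p¹, N⁺ [He]2s²2p², P⁺ [Ne]3s²3p², B⁺ [He]2s².
The numbers (kJ/mol): Si 1577, N 2856, P 1907, B 2427.
Hence IE_2: Si < P < B < N.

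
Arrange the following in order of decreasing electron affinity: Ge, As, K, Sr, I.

K is in period 4, group 1; Ge is in period 4, group 14; As is in period 4, group 15; Sr is in period 5, group 2; I is in period 5, group 17.
Electron affinity generally becomes more exothermic across a period toward the halogens and less exothermic down a group.
These span different periods and groups, so the two trends combine.
K > Sr: the two effects oppose for this pair; the down-group effect wins (48 vs 5 kJ/mol).
As > K: As lies to the right of K in period 4, so the across-period effect alone puts As higher.
Ge > As: this pair runs against the simple trend — see the exception note.
I > Ge: period and group pull opposite ways; the across-period shift dominates (295 vs 119 kJ/mol).
Note the exception: Ge has a higher electron affinity than As, contrary to the simple trend — adding an electron to As's half-filled 4p³ is unfavourable, so Ge (4p²) has the more exothermic EA.
Approximate values (kJ/mol): K 48, Ge 119, As 78, Sr 5, I 295.
So from highest to lowest: I > Ge > As > K > Sr.

I > Ge > As > K > Sr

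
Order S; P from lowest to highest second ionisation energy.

IE_2 is the cost of taking one more electron from the +1 cation: S⁺ still has 5 valence electrons; P⁺ still has 4 valence electrons.
All are still removing valence electrons, so compare the +1 ions as you would atoms: IE_2 generally rises across a period (higher Z_eff) and falls down a group (larger shell), subject to the usual subshell exceptions.
Valence configurations: S⁺ [Ne]3s²3p³, P⁺ [Ne]3s²3p².
Approximate IE_2 values (kJ/mol): S 2252, P 1907.
Overall IE_2 order: P < S.

P < S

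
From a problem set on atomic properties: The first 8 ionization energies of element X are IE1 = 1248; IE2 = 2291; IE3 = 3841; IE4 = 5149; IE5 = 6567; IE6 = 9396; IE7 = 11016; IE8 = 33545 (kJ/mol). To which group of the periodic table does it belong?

Group 17

Look for the largest jump between consecutive ionization energies: IE8/IE7 ≈ 3.0, far larger than any earlier ratio.
That jump marks the point where a core electron is being removed. So the atom has 7 valence electrons.
A main-group element with 7 valence electrons is in group 17.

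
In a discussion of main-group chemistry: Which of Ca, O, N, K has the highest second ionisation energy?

O

IE_2 is the cost of taking one more electron from the +1 cation: Ca⁺ still has 1 valence electron; O⁺ still has 5 valence electrons; N⁺ still has 4 valence electrons; K⁺ is the bare [Ar] core.
Usually core removal costs more than valence removal, but here the competition is close: a tightly held n=2 valence electron can cost more to remove than an n=3 core electron, so the actual values have to decide it.
Valence configurations: Ca⁺ [Ar]4s¹, O⁺ [He]2s²2p³, N⁺ [He]2s²2p².
The numbers (kJ/mol): Ca 1145, O 3388, N 2856, K 3052.
Overall IE_2 order: Ca < N < K < O.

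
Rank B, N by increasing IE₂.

B, N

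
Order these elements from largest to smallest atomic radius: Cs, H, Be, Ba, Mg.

H is in period 1, group 1; Be is in period 2, group 2; Mg is in period 3, group 2; Cs is in period 6, group 1; Ba is in period 6, group 2.
Radius decreases left→right (rising Z_eff, same n) and increases top→bottom (higher n).
Here both period and group differ, so the two effects have to be weighed against each other.
Be > H: period and group pull opposite ways; the down-group shift dominates (102 vs 32 pm).
Mg > Be: they share group 2; the group trend gives Mg the larger value.
Ba > Mg: they share group 2; the group trend gives Ba the larger value.
Cs > Ba: Cs lies to the left of Ba in period 6, so the across-period effect alone puts Cs larger.
For reference (pm): H 32, Be 102, Mg 139, Cs 232, Ba 196.
So from largest to smallest: Cs > Ba > Mg > Be > H.

Cs > Ba > Mg > Be > H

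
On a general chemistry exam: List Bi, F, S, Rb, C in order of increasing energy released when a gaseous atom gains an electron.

Rb, Bi, C, S, F

C is in period 2, group 14; F is in period 2, group 17; S is in period 3, group 16; Rb is in period 5, group 1; Bi is in period 6, group 15.
Atoms with high Z_eff and room in the valence shell (especially the halogens) have the most exothermic electron affinities.
Here both period and group differ, so the two effects have to be weighed against each other.
Bi > Rb: the two effects oppose for this pair; the across-period effect wins (91 vs 47 kJ/mol).
C > Bi: the two effects oppose for this pair; the down-group effect wins (122 vs 91 kJ/mol).
S > C: period and group pull opposite ways; the across-period shift dominates (200 vs 122 kJ/mol).
F > S: both effects reinforce here, so F is clearly the higher of the two.
Approximate values (kJ/mol): C 122, F 328, S 200, Rb 47, Bi 91.
So from lowest to highest: Rb < Bi < C < S < F.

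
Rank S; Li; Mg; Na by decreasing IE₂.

Li > Na > S > Mg

After 1 electron has been removed, what remains? S⁺ still has 5 valence electrons; Li⁺ is the bare [He] core; Mg⁺ still has 1 valence electron; Na⁺ is the bare [Ne] core.
Core electrons are held far more tightly than valence electrons, so Na and Li top the IE_2 order.
Valence configurations: S⁺ [Ne]3s²3p³, Mg⁺ [Ne]3s¹.
Tabulated IE_2 (kJ/mol): S 2252, Li 7298, Mg 1451, Na 4562.
Overall IE_2 order: Mg < S < Na < Li.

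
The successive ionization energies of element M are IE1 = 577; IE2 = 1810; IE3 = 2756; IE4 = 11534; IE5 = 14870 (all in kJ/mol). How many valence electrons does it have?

Look for the largest jump between consecutive ionization energies: IE4/IE3 ≈ 4.2, far larger than any earlier ratio.
That jump marks the point where a core electron is being removed. So the atom has 3 valence electrons.

3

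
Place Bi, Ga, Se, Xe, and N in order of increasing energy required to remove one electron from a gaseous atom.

N is in period 2, group 15; Ga is in period 4, group 13; Se is in period 4, group 16; Xe is in period 5, group 18; Bi is in period 6, group 15.
IE₁ increases left→right with effective nuclear charge and decreases top→bottom as the valence shell moves farther out.
Neither a single period nor a single group — weigh both effects.
Bi > Ga: period and group pull opposite ways; the across-period shift dominates (703 vs 579 kJ/mol).
Se > Bi: relative to Bi, both the across-period and down-group shifts push Se's first ionization energy up.
Xe > Se: the two effects oppose for this pair; the across-period effect wins (1170 vs 941 kJ/mol).
N > Xe: the two effects oppose for this pair; the down-group effect wins (1402 vs 1170 kJ/mol).
For reference (kJ/mol): N 1402, Ga 579, Se 941, Xe 1170, Bi 703.
So from lowest to highest: Ga < Bi < Se < Xe < N.

Ga < Bi < Se < Xe < N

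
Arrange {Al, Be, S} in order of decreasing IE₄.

Be > Al > S

Consider each +3 ion: Al³⁺ is the bare [Ne] core; Be³⁺ is already 1 electron into the core; S³⁺ still has 3 valence electrons.
Core electrons are held far more tightly than valence electrons, so Al and Be top the IE_4 order.
Tabulated IE_4 (kJ/mol): Al 11577, Be 21007, S 4556.
So the fourth ionization energies run S < Al < Be.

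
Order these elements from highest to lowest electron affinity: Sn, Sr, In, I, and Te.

Sr is in period 5, group 2; In is in period 5, group 13; Sn is in period 5, group 14; Te is in period 5, group 16; I is in period 5, group 17.
Atoms with high Z_eff and room in the valence shell (especially the halogens) have the most exothermic electron affinities.
All lie in period 5, so electron affinity increases left to right.
So from highest to lowest: I > Te > Sn > In > Sr.

I > Te > Sn > In > Sr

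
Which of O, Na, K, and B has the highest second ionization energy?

Na

IE_2 is the cost of taking one more electron from the +1 cation: O⁺ still has 5 valence electrons; Na⁺ is the bare [Ne] core; K⁺ is the bare [Ar] core; B⁺ still has 2 valence electrons.
Usually core removal costs more than valence removal, but here the competition is close: a tightly held n=2 valence electron can cost more to remove than an n=3 core electron, so the actual values have to decide it.
Valence configurations: O⁺ [He]2s²2p³, B⁺ [He]2s².
Tabulated IE_2 (kJ/mol): O 3388, Na 4562, K 3052, B 2427.
So the second ionization energies run B < K < O < Na.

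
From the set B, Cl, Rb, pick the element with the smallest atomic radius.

Atomic radius shrinks across a period as nuclear charge pulls the same shell inward, and grows down a group as new shells are added.
Neither a single period nor a single group — weigh both effects.
Cl > B: the two effects oppose for this pair; the down-group effect wins (99 vs 85 pm).
Rb > Cl: both effects reinforce here, so Rb is clearly the larger of the two.
Tabulated atomic radius (pm): B 85, Cl 99, Rb 210.
The smallest atomic radius among these belongs to B.

B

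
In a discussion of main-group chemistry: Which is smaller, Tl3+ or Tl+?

Tl3+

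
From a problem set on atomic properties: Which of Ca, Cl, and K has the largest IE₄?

Ca

IE_4 is the cost of taking one more electron from the +3 cation: Ca³⁺ is already 1 electron into the core; Cl³⁺ still has 4 valence electrons; K³⁺ is already 2 electrons into the core.
Core electrons are held far more tightly than valence electrons, so K and Ca top the IE_4 order.
Approximate IE_4 values (kJ/mol): Ca 6491, Cl 5159, K 5877.
Putting it together, IE_4: Cl < K < Ca.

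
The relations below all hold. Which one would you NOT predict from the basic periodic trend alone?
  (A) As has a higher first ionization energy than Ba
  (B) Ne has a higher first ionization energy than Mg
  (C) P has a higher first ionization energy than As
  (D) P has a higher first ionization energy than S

(D)

The general trend: first ionization energy increases across a period and decreases down a group.
(A) As (period 4, group 15) vs Ba (period 6, group 2): the stated order agrees with the simple trend.
(B) Ne (period 2, group 18) vs Mg (period 3, group 2): the stated order agrees with the simple trend.
(C) P (period 3, group 15) vs As (period 4, group 15): the stated order agrees with the simple trend.
(D) P (period 3, group 15) vs S (period 3, group 16): the stated order contradicts the simple trend.
The exception is (D): S (3p⁴) ionizes more easily than half-filled P (3p³) because the paired 3p electron in S is pushed out by e⁻–e⁻ repulsion.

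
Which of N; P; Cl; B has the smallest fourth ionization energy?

P

IE_4 is the cost of taking one more electron from the +3 cation: N³⁺ still has 2 valence electrons; P³⁺ still has 2 valence electrons; Cl³⁺ still has 4 valence electrons; B³⁺ is the bare [He] core.
Pulling an electron out of a noble-gas core costs far more than removing a remaining valence electron, so B sits at the high end of IE_4.
Valence configurations: N³⁺ [He]2s², P³⁺ [Ne]3s², Cl³⁺ [Ne]3s²3p².
Approximate IE_4 values (kJ/mol): N 7475, P 4964, Cl 5159, B 25026.
So the fourth ionization energies run P < Cl < N < B.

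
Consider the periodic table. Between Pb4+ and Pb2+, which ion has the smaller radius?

Pb4+

Both ions have Z = 82 protons, but Pb4+ has lost more electrons, so its remaining electrons feel a larger effective nuclear charge per electron and are pulled in more tightly.
Higher positive charge → smaller ion, so Pb2+ > Pb4+.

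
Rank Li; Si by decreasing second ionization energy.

After 1 electron has been removed, what remains? Li⁺ is the bare [He] core; Si⁺ still has 3 valence electrons.
Core electrons are held far more tightly than valence electrons, so Li tops the IE_2 order.
The numbers (kJ/mol): Li 7298, Si 1577.
Overall IE_2 order: Si < Li.

Li > Si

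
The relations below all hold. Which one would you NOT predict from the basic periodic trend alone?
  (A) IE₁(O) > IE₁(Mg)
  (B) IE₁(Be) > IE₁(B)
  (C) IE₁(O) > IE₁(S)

(B)

The general trend: first ionization energy increases across a period and decreases down a group.
(A) O (period 2, group 16) vs Mg (period 3, group 2): the stated order agrees with the simple trend.
(B) Be (period 2, group 2) vs B (period 2, group 13): the stated order contradicts the simple trend.
(C) O (period 2, group 16) vs S (period 3, group 16): the stated order agrees with the simple trend.
The exception is (B): removing B's lone 2p electron is easier than breaking Be's filled 2s².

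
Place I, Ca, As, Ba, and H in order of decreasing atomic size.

Ba > Ca > I > As > H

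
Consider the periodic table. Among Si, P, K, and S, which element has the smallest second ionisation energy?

Si

Consider each +1 ion: Si⁺ still has 3 valence electrons; P⁺ still has 4 valence electrons; K⁺ is the bare [Ar] core; S⁺ still has 5 valence electrons.
Core electrons are held far more tightly than valence electrons, so K tops the IE_2 order.
Valence configurations: Si⁺ [Ne]3s²3p¹, P⁺ [Ne]3s²3p², S⁺ [Ne]3s²3p³.
Tabulated IE_2 (kJ/mol): Si 1577, P 1907, K 3052, S 2252.
So the second ionization energies run Si < P < S < K.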